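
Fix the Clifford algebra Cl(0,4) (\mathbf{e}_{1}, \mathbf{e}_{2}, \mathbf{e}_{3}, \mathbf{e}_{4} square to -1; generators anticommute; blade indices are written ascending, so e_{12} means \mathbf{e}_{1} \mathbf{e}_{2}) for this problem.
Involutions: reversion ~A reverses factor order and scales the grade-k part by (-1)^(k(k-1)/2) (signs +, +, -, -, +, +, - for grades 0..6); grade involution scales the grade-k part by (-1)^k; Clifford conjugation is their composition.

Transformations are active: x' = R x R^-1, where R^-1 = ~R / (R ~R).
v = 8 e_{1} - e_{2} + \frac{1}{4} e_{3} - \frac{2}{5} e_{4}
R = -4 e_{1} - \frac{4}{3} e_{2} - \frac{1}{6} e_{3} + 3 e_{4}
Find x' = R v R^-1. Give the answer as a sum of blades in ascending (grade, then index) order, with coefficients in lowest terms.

~R = -4 e_{1} - \frac{4}{3} e_{2} - \frac{1}{6} e_{3} + 3 e_{4}, and R ~R = -\frac{965}{36}, so R^-1 = ~R / (-\frac{965}{36}).
R v = \frac{3829}{120} + \frac{44}{3} e_{12} + \frac{1}{3} e_{13} - \frac{112}{5} e_{14} - \frac{1}{2} e_{23} + \frac{53}{15} e_{24} - \frac{41}{60} e_{34}
Answer: \frac{7348}{4825} e_{1} + \frac{20141}{4825} e_{2} + \frac{2833}{19300} e_{3} - \frac{32531}{4825} e_{4}


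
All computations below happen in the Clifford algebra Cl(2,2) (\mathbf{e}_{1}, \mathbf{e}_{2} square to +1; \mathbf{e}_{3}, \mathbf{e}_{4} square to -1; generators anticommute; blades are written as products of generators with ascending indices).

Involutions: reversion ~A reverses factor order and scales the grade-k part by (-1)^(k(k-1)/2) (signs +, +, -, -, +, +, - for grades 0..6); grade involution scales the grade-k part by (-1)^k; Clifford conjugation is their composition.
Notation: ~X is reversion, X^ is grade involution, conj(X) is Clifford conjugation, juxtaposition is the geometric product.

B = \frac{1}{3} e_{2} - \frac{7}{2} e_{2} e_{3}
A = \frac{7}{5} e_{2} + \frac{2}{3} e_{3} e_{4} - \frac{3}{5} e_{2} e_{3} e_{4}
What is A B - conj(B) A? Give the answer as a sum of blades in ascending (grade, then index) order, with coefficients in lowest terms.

first term: \frac{7}{15} - \frac{49}{10} e_{3} + \frac{21}{10} e_{4} - \frac{7}{3} e_{2} e_{4} - \frac{1}{5} e_{3} e_{4} + \frac{2}{9} e_{2} e_{3} e_{4}
second term: -\frac{7}{15} - \frac{49}{10} e_{3} - \frac{21}{10} e_{4} - \frac{7}{3} e_{2} e_{4} + \frac{1}{5} e_{3} e_{4} - \frac{2}{9} e_{2} e_{3} e_{4}
Answer: \frac{14}{15} + \frac{21}{5} e_{4} - \frac{2}{5} e_{3} e_{4} + \frac{4}{9} e_{2} e_{3} e_{4}


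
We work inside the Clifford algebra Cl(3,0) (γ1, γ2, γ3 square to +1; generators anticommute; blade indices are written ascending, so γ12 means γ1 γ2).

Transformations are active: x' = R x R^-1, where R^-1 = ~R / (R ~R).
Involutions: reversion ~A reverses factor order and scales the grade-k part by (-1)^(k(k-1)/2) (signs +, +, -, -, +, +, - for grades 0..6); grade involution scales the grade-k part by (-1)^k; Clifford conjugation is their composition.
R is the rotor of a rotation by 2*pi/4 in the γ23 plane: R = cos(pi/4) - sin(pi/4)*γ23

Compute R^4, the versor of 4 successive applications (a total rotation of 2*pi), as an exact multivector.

The rotor phase is half the rotation angle and phases add under composition, so 4 steps in the γ23 plane accumulate phase 4*(pi/4) = pi: R^4 = cos(pi) - sin(pi)*γ23.
cos(pi) = -1 and sin(pi) = 0, so R^4 = -1. The total rotation 2*pi is 1 full turn, so every vector returns to itself, yet the rotor is -1, on the OTHER sheet of the double cover (an odd number of 2*pi turns).
Answer: -1


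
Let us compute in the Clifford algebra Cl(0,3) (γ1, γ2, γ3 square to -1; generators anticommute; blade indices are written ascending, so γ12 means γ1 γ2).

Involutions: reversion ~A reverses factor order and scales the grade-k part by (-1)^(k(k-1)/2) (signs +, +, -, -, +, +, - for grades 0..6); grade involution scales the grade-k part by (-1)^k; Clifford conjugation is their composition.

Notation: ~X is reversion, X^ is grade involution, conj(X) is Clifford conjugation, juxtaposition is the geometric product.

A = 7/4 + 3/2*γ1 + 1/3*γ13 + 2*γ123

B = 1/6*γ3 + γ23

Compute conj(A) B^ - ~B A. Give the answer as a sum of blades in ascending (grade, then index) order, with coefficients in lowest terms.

first term: -37/18*γ1 - 7/24*γ3 + 1/4*γ13 + 7/4*γ23 - 3/2*γ123
second term: 37/18*γ1 + 7/24*γ3 - 1/4*γ13 - 7/4*γ23 - 3/2*γ123
Answer: -37/9*γ1 - 7/12*γ3 + 1/2*γ13 + 7/2*γ23


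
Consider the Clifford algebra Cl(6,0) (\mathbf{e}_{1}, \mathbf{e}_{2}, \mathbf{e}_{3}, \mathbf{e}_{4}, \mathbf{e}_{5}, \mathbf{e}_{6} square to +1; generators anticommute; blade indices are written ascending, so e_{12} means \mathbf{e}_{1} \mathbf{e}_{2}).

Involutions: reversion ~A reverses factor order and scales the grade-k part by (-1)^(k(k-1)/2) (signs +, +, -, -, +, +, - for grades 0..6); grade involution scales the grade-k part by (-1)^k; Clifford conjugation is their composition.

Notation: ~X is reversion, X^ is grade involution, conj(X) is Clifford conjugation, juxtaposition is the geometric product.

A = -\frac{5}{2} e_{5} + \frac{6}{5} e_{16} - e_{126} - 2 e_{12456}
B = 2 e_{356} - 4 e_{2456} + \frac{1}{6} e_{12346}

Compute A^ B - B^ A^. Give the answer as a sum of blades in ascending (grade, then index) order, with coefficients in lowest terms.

first term: -8 e_{1} - \frac{1}{6} e_{34} + \frac{1}{3} e_{35} - 5 e_{36} + \frac{12}{5} e_{135} + 4 e_{145} + \frac{1}{5} e_{234} - 10 e_{246} + 4 e_{1234} + 2 e_{1235} + \frac{24}{5} e_{1245} + \frac{5}{12} e_{123456}
second term: -8 e_{1} + \frac{1}{6} e_{34} + \frac{1}{3} e_{35} + 5 e_{36} + \frac{12}{5} e_{135} + 4 e_{145} - \frac{1}{5} e_{234} + 10 e_{246} + 4 e_{1234} - 2 e_{1235} - \frac{24}{5} e_{1245} + \frac{5}{12} e_{123456}
Answer: -\frac{1}{3} e_{34} - 10 e_{36} + \frac{2}{5} e_{234} - 20 e_{246} + 4 e_{1235} + \frac{48}{5} e_{1245}


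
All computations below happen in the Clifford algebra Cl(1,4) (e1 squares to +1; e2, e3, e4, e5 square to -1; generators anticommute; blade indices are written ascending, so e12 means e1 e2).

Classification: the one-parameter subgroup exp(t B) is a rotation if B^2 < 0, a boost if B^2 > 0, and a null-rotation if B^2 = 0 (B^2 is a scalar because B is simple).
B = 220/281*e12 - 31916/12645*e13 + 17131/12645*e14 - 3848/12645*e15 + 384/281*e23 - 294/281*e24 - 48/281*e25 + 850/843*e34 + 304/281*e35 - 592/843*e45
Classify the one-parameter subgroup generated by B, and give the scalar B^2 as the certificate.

B^2 term by term: the squares give (220/281)^2*(e12)^2 + (-31916/12645)^2*(e13)^2 + (17131/12645)^2*(e14)^2 + (-3848/12645)^2*(e15)^2 + (384/281)^2*(e23)^2 + (-294/281)^2*(e24)^2 + (-48/281)^2*(e25)^2 + (850/843)^2*(e34)^2 + (304/281)^2*(e35)^2 + (-592/843)^2*(e45)^2 = 48400/78961*(+1) + 1018631056/159896025*(+1) + 293471161/159896025*(+1) + 14807104/159896025*(+1) + 147456/78961*(-1) + 86436/78961*(-1) + 2304/78961*(-1) + 722500/710649*(-1) + 92416/78961*(-1) + 350464/710649*(-1) = 81/25 (each basis 2-blade squares to minus the product of its generators' squares); cross terms between blades sharing an index anticommute and cancel; the commuting (index-disjoint) pairs give grade-4 terms 2*c*c'*(blade product), which cancel blade by blade — e1234: 374000/236883 - 6255536/1184415 + 4385536/1184415 = 0; e1235: 133760/78961 - 1021312/1184415 - 985088/1184415 = 0; e1245: -260480/236883 + 548192/1184415 + 754208/1184415 = 0; e1345: 37788544/10659735 - 10415648/3553245 - 1308320/2131947 = 0; e2345: -151552/78961 + 178752/78961 - 27200/78961 = 0 — confirming B is simple. So B^2 = 81/25.
Answer: boost, certificate B^2 = 81/25. Because 81/25 is invariant under every versor sandwich, the classification follows from its sign alone.


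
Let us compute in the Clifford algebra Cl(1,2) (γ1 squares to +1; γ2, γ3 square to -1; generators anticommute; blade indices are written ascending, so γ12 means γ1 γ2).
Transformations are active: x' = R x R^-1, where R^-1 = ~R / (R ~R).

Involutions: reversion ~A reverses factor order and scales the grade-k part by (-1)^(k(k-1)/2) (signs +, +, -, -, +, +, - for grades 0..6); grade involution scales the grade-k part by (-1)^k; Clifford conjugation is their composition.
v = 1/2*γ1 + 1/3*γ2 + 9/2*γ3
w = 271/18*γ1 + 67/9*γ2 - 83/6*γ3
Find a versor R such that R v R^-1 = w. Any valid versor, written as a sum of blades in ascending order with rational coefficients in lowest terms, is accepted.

Reasoning: v^2 = w^2 = -181/9 since conjugation preserves the quadratic form; R = v + w = 140/9*γ1 + 70/9*γ2 - 28/3*γ3 is then valid when invertible, keeping its own part and reversing (v - w)/2.
Answer: 140/9*γ1 + 70/9*γ2 - 28/3*γ3


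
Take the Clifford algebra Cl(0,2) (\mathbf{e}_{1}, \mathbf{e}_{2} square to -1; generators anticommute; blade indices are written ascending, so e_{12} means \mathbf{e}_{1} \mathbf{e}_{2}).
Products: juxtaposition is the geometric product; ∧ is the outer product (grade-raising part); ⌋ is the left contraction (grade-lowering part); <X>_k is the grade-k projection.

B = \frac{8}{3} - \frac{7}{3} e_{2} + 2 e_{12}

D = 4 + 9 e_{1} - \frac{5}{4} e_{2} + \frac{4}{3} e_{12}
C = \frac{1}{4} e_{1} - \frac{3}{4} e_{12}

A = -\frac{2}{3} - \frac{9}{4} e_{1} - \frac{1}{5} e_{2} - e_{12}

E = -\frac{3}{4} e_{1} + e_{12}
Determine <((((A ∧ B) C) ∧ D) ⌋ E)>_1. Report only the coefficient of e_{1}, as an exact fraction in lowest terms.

step 1: -\frac{16}{9} - 6 e_{1} + \frac{46}{45} e_{2} + \frac{5}{4} e_{12}
step 2: \frac{39}{16} - \frac{109}{90} e_{1} - \frac{67}{16} e_{2} + \frac{97}{90} e_{12}
step 3: \frac{39}{4} + \frac{12307}{720} e_{1} - \frac{1267}{64} e_{2} + \frac{3741}{80} e_{12}
step 4: -\frac{6517}{192} - \frac{1735}{64} e_{1} - \frac{12307}{720} e_{2} + \frac{39}{4} e_{12}
step 5: -\frac{1735}{64} e_{1} - \frac{12307}{720} e_{2}
Answer: -\frac{1735}{64}


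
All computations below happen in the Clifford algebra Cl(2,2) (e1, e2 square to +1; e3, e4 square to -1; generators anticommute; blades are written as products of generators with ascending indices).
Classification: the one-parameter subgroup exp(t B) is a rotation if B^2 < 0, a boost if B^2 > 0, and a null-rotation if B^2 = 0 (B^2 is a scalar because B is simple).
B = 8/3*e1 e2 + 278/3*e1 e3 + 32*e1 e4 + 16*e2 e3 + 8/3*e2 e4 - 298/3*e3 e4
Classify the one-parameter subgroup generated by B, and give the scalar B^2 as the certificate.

B^2 term by term: the squares give (8/3)^2*(e1 e2)^2 + (278/3)^2*(e1 e3)^2 + (32)^2*(e1 e4)^2 + (16)^2*(e2 e3)^2 + (8/3)^2*(e2 e4)^2 + (-298/3)^2*(e3 e4)^2 = 64/9*(-1) + 77284/9*(+1) + 1024*(+1) + 256*(+1) + 64/9*(+1) + 88804/9*(-1) = 0 (each basis 2-blade squares to minus the product of its generators' squares); cross terms between blades sharing an index anticommute and cancel; the commuting (index-disjoint) pairs give grade-4 terms 2*c*c'*(blade product), which cancel blade by blade — e1 e2 e3 e4: -4768/9 - 4448/9 + 1024 = 0 — confirming B is simple. So B^2 = 0.
Answer: null-rotation, certificate B^2 = 0. One invariant decides it: the square 0 survives every conjugation, and its sign is exactly the classification.


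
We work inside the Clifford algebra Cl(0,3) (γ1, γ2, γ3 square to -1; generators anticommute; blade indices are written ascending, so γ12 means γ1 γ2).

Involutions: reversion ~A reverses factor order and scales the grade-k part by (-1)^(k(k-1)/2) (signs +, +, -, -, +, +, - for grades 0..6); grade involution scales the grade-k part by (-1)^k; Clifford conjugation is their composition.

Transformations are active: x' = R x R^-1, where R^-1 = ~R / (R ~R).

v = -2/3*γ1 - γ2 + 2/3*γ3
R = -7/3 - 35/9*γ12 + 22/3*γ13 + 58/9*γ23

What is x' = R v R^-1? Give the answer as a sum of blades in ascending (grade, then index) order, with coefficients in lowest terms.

~R = -7/3 + 35/9*γ12 - 22/3*γ13 - 58/9*γ23, and R ~R = 9386/81, so R^-1 = ~R / (9386/81).
R v = -65/9*γ1 + 17/27*γ2 - 116/9*γ3 + 4/9*γ123
Answer: 14177/14079*γ1 + 4310/4693*γ2 - 2498/14079*γ3


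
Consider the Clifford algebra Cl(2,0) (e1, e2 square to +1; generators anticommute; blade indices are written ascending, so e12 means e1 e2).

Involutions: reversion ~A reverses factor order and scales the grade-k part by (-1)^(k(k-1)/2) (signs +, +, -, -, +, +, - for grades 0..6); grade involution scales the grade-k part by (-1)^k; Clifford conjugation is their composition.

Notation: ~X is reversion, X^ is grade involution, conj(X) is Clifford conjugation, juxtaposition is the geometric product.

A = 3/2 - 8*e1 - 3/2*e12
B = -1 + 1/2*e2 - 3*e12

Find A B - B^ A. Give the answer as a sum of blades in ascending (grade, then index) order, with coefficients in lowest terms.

first term: -6 + 29/4*e1 + 99/4*e2 - 7*e12
second term: -6 + 29/4*e1 - 99/4*e2 - 7*e12
Answer: 99/2*e2


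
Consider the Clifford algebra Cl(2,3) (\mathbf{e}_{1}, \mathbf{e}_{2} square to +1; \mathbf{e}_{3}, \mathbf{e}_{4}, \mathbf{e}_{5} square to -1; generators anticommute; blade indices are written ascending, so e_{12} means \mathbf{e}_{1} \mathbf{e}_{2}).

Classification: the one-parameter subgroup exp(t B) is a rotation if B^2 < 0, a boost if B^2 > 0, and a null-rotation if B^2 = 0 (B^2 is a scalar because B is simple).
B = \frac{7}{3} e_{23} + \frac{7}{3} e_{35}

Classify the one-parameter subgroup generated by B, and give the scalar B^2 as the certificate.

B^2 term by term: the squares give (\frac{7}{3})^2*(e_{23})^2 + (\frac{7}{3})^2*(e_{35})^2 = \frac{49}{9}*(+1) + \frac{49}{9}*(-1) = 0 (each basis 2-blade squares to minus the product of its generators' squares); cross terms between blades sharing an index anticommute and cancel. So B^2 = 0.
Answer: null-rotation, certificate B^2 = 0. B^2 = 0 is basis-independent, so its sign is the whole story.


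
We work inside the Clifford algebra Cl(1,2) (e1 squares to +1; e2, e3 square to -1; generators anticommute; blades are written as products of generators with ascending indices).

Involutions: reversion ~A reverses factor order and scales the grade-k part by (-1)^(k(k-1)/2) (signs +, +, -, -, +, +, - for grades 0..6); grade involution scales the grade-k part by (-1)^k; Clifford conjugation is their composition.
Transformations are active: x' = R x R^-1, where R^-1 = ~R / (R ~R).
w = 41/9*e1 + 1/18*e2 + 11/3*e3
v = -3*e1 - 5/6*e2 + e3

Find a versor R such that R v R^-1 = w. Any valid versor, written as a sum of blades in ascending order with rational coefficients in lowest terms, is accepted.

Since q(v) = q(w) = 263/36, the sum R = v + w = 14/9*e1 - 7/9*e2 + 14/3*e3 does the job whenever invertible.
Answer: 14/9*e1 - 7/9*e2 + 14/3*e3


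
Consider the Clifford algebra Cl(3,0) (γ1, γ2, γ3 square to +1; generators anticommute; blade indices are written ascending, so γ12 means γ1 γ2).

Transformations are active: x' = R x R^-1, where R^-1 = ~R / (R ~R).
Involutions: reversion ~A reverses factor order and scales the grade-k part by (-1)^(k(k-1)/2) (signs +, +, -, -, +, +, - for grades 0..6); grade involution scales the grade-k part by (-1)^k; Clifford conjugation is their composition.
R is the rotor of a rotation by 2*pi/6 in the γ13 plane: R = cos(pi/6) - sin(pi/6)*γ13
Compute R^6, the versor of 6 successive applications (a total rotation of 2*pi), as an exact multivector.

The rotor phase is half the rotation angle and phases add under composition, so 6 steps in the γ13 plane accumulate phase 6*(pi/6) = pi: R^6 = cos(pi) - sin(pi)*γ13.
cos(pi) = -1 and sin(pi) = 0, so R^6 = -1. The total rotation 2*pi is 1 full turn, so every vector returns to itself, yet the rotor is -1, on the OTHER sheet of the double cover (an odd number of 2*pi turns).
Answer: -1


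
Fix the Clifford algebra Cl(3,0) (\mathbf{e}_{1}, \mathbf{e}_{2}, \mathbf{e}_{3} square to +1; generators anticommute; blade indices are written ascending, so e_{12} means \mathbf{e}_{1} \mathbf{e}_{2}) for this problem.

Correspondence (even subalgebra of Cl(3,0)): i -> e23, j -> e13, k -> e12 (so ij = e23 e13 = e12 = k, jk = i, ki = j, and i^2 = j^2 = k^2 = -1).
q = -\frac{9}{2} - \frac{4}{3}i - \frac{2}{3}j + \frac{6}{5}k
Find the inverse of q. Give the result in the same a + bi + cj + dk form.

In blades: q = -\frac{9}{2} + \frac{6}{5} e_{12} - \frac{2}{3} e_{13} - \frac{4}{3} e_{23}.
With qbar = -\frac{9}{2} - \frac{6}{5} e_{12} + \frac{2}{3} e_{13} + \frac{4}{3} e_{23} (scalar fixed, mapped units negated), q qbar = \frac{21521}{900} (the sum of squared coefficients), so q^-1 = qbar / (\frac{21521}{900}) = -\frac{4050}{21521} - \frac{1080}{21521} e_{12} + \frac{600}{21521} e_{13} + \frac{1200}{21521} e_{23}; translating back:
Answer: -\frac{4050}{21521} + \frac{1200}{21521}i + \frac{600}{21521}j - \frac{1080}{21521}k


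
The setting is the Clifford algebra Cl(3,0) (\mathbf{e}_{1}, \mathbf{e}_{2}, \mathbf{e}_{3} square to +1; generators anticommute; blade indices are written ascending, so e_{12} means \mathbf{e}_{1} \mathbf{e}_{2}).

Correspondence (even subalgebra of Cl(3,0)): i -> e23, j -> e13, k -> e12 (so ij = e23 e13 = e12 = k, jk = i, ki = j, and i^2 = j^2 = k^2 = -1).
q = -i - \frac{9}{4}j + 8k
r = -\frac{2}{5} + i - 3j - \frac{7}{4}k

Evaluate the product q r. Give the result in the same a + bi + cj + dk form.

In blades: q = 8 e_{12} - \frac{9}{4} e_{13} - e_{23}, r = -\frac{2}{5} - \frac{7}{4} e_{12} - 3 e_{13} + e_{23}.
Distribute q over r term by term (generator squares from the signature, products reordered to ascending indices): (8 e_{12})*r = 14 - \frac{16}{5} e_{12} + 8 e_{13} + 24 e_{23}; (-\frac{9}{4} e_{13})*r = -\frac{27}{4} + \frac{9}{4} e_{12} + \frac{9}{10} e_{13} + \frac{63}{16} e_{23}; (-e_{23})*r = 1 + 3 e_{12} - \frac{7}{4} e_{13} + \frac{2}{5} e_{23}.
Sum: \frac{33}{4} + \frac{41}{20} e_{12} + \frac{143}{20} e_{13} + \frac{2267}{80} e_{23}; translating back through the correspondence:
Answer: \frac{33}{4} + \frac{2267}{80}i + \frac{143}{20}j + \frac{41}{20}k


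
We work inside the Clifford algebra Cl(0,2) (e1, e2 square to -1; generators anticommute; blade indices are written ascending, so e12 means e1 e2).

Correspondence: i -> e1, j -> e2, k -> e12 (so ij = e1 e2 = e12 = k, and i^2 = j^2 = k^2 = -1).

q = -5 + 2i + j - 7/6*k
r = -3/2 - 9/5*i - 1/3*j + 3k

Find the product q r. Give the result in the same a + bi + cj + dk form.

In blades: q = -5 + 2*e1 + e2 - 7/6*e12, r = -3/2 - 9/5*e1 - 1/3*e2 + 3*e12.
Distribute q over r term by term (generator squares from the signature, products reordered to ascending indices): (-5)*r = 15/2 + 9*e1 + 5/3*e2 - 15*e12; (2*e1)*r = 18/5 - 3*e1 - 6*e2 - 2/3*e12; (e2)*r = 1/3 + 3*e1 - 3/2*e2 + 9/5*e12; (-7/6*e12)*r = 7/2 - 7/18*e1 + 21/10*e2 + 7/4*e12.
Sum: 224/15 + 155/18*e1 - 56/15*e2 - 727/60*e12; translating back through the correspondence:
Answer: 224/15 + 155/18*i - 56/15*j - 727/60*k


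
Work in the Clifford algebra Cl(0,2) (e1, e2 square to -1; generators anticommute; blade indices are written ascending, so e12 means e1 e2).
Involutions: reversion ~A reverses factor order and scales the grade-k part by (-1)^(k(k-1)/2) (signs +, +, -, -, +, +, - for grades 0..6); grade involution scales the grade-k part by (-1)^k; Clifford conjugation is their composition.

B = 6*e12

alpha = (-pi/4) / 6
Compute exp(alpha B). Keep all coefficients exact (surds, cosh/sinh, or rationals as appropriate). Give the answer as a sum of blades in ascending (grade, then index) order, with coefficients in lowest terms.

B^2 = (6)^2*(e12)^2 = 36*(-1) = -36 (a basis 2-blade squares to minus the product of its generators' squares).
B^2 = -36 — B^2 < 0, so the exponential closes trigonometrically: l = 6, alpha*l = -pi/4, so exp(alpha B) = cos(-pi/4) + (sin(-pi/4)/6)*B = sqrt(2)/2 + (-sqrt(2)/12)*B.
Answer: sqrt(2)/2 - sqrt(2)/2*e12


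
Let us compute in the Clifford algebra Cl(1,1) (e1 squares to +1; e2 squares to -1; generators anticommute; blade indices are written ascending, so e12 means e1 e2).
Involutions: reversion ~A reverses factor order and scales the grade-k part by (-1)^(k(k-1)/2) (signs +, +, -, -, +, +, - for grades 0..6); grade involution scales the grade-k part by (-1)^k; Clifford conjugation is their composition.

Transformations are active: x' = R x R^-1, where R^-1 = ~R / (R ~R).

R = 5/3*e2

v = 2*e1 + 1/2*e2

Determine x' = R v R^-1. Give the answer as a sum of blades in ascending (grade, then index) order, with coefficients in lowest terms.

~R = 5/3*e2, and R ~R = -25/9, so R^-1 = ~R / (-25/9).
R v = -5/6 - 10/3*e12
Answer: -2*e1 + 1/2*e2


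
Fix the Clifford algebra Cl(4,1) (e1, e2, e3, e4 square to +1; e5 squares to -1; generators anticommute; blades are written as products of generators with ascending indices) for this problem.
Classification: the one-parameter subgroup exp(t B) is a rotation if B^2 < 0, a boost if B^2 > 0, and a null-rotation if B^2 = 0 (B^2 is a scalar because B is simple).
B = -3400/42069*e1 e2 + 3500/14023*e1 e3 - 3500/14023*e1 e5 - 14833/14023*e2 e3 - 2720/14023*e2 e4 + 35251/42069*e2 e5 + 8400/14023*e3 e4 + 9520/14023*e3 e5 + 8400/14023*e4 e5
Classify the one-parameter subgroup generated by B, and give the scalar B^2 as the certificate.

B^2 term by term: the squares give (-3400/42069)^2*(e1 e2)^2 + (3500/14023)^2*(e1 e3)^2 + (-3500/14023)^2*(e1 e5)^2 + (-14833/14023)^2*(e2 e3)^2 + (-2720/14023)^2*(e2 e4)^2 + (35251/42069)^2*(e2 e5)^2 + (8400/14023)^2*(e3 e4)^2 + (9520/14023)^2*(e3 e5)^2 + (8400/14023)^2*(e4 e5)^2 = 11560000/1769800761*(-1) + 12250000/196644529*(-1) + 12250000/196644529*(+1) + 220017889/196644529*(-1) + 7398400/196644529*(-1) + 1242633001/1769800761*(+1) + 70560000/196644529*(-1) + 90630400/196644529*(+1) + 70560000/196644529*(+1) = 0 (each basis 2-blade squares to minus the product of its generators' squares); cross terms between blades sharing an index anticommute and cancel; the commuting (index-disjoint) pairs give grade-4 terms 2*c*c'*(blade product), which cancel blade by blade — e1 e2 e3 e4: -19040000/196644529 + 19040000/196644529 = 0; e1 e2 e3 e5: -64736000/589933587 - 246757000/589933587 + 103831000/196644529 = 0; e1 e2 e4 e5: -19040000/196644529 + 19040000/196644529 = 0; e1 e3 e4 e5: 58800000/196644529 - 58800000/196644529 = 0; e2 e3 e4 e5: -249194400/196644529 + 51788800/196644529 + 197405600/196644529 = 0 — confirming B is simple. So B^2 = 0.
Answer: null-rotation, certificate B^2 = 0. Check the certificate: B^2 = 0, and that sign is decisive whatever form B takes.


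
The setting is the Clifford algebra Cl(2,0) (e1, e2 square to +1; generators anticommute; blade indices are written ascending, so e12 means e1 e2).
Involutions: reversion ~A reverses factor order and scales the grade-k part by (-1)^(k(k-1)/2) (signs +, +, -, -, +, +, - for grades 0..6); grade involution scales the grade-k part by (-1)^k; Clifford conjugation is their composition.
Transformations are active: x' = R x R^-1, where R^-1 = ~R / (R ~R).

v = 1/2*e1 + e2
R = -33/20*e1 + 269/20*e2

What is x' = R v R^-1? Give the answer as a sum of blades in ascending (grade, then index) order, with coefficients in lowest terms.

~R = -33/20*e1 + 269/20*e2, and R ~R = 1469/8, so R^-1 = ~R / (1469/8).
R v = 101/8 - 67/8*e12
Answer: -5339/7345*e1 + 12479/14690*e2


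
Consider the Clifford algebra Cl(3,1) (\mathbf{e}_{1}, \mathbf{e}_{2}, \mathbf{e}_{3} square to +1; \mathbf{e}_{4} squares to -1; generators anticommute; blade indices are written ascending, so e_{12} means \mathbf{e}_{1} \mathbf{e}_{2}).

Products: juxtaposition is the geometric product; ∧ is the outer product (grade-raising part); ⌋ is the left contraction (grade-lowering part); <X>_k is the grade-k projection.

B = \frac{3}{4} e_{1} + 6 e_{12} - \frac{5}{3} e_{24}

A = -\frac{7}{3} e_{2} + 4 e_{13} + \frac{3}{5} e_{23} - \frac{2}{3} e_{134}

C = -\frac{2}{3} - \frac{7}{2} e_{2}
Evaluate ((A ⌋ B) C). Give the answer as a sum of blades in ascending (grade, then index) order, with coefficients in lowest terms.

step 1: 14 e_{1} + \frac{35}{9} e_{4}
step 2: -\frac{28}{3} e_{1} - \frac{70}{27} e_{4} - 49 e_{12} + \frac{245}{18} e_{24}
Answer: -\frac{28}{3} e_{1} - \frac{70}{27} e_{4} - 49 e_{12} + \frac{245}{18} e_{24}


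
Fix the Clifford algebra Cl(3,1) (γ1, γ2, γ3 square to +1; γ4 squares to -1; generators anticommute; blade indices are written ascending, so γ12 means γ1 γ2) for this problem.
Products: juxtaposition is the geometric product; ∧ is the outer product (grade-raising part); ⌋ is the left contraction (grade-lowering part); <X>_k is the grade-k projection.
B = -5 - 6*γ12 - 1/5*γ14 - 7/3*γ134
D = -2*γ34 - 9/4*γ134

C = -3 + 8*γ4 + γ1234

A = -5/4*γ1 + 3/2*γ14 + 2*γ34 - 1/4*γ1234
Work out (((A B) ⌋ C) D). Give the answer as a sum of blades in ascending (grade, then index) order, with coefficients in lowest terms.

step 1: -3/10 + 19/12*γ1 + 83/12*γ2 + 7/2*γ3 + 1/4*γ4 + 2/5*γ13 - 15/2*γ14 + 1/20*γ23 - 9*γ24 - 103/12*γ34 - 43/4*γ1234
step 2: 193/20 - 12/5*γ4 - 103/12*γ12 + 9*γ13 - 1/20*γ14 - 15/2*γ23 + 2/5*γ24 + 1/4*γ123 + 7/2*γ124 - 83/12*γ134 + 19/12*γ234 - 3/10*γ1234
step 3: 249/16 + 83/6*γ1 - 461/120*γ2 + 75/16*γ3 + 81/4*γ4 + 333/80*γ12 - 53/10*γ13 - 18*γ14 - 347/40*γ23 + 231/16*γ24 - 193/10*γ34 - 79/10*γ123 + 131/8*γ124 - 1737/80*γ134 - 309/16*γ234 + 103/6*γ1234
Answer: 249/16 + 83/6*γ1 - 461/120*γ2 + 75/16*γ3 + 81/4*γ4 + 333/80*γ12 - 53/10*γ13 - 18*γ14 - 347/40*γ23 + 231/16*γ24 - 193/10*γ34 - 79/10*γ123 + 131/8*γ124 - 1737/80*γ134 - 309/16*γ234 + 103/6*γ1234


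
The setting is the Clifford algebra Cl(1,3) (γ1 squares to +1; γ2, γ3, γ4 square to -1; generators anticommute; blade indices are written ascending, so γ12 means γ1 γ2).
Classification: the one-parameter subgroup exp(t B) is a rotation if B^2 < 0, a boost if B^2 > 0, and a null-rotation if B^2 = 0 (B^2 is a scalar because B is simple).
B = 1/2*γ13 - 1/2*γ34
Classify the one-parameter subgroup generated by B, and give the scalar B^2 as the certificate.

B^2 term by term: the squares give (1/2)^2*(γ13)^2 + (-1/2)^2*(γ34)^2 = 1/4*(+1) + 1/4*(-1) = 0 (each basis 2-blade squares to minus the product of its generators' squares); cross terms between blades sharing an index anticommute and cancel. So B^2 = 0.
Answer: null-rotation, certificate B^2 = 0. One invariant decides it: the square 0 survives every conjugation, and its sign is exactly the classification.


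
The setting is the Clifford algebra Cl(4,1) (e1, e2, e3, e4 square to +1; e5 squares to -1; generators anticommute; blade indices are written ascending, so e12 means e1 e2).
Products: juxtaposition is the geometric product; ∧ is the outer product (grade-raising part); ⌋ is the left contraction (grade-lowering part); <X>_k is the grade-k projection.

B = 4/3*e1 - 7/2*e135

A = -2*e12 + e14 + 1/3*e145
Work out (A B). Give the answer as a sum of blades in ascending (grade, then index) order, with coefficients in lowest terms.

step 1: 8/3*e2 - 4/3*e4 + 7/6*e34 + 4/9*e45 - 7*e235 - 7/2*e345
Answer: 8/3*e2 - 4/3*e4 + 7/6*e34 + 4/9*e45 - 7*e235 - 7/2*e345


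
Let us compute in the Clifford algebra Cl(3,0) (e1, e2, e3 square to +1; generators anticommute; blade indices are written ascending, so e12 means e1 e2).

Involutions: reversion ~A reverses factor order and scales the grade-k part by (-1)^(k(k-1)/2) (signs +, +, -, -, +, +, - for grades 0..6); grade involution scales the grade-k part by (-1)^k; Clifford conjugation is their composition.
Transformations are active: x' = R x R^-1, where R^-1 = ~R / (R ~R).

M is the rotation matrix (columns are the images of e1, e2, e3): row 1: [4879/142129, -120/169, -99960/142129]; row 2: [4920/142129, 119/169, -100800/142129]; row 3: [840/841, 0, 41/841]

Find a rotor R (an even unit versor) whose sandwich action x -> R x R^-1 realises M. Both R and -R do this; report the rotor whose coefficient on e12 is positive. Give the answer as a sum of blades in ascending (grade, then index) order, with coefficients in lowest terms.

Method: write R = a + b12*e12 + b13*e13 + b23*e23 with a^2 + b12^2 + b13^2 + b23^2 = 1 (so R^-1 = ~R). Expanding the columns R e_j ~R gives tr M = 4a^2 - 1 and, from the antisymmetric part, M21 - M12 = -4a*b12, M13 - M31 = 4a*b13, M32 - M23 = -4a*b23.
Here tr M = 111887/142129, so a^2 = (1 + tr M)/4 = 63504/142129 and a = ±252/377. Taking a = 252/377: M21 - M12 = 105840/142129, M13 - M31 = -241920/142129, M32 - M23 = 100800/142129, giving b12 = -105/377, b13 = -240/377, b23 = -100/377, i.e. R = 252/377 - 105/377*e12 - 240/377*e13 - 100/377*e23.
Its e12 coefficient is negative, so report the other preimage -R.
Answer: -252/377 + 105/377*e12 + 240/377*e13 + 100/377*e23. Note: both R and -R realise this M (trace 111887/142129); the covering map identifies them, and the e12-coefficient sign is the tie-breaker.


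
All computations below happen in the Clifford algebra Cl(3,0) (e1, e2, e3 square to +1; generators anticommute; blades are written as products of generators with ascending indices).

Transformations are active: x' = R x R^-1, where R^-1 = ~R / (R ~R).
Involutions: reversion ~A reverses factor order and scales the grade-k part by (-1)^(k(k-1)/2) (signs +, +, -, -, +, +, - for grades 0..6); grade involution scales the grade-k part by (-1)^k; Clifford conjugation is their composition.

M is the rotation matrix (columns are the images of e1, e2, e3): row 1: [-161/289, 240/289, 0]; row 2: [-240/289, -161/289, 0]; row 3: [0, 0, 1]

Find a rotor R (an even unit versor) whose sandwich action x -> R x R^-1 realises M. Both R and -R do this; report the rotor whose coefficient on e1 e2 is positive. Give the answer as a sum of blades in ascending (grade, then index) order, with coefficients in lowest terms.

Method: write R = a + b12*e1 e2 + b13*e1 e3 + b23*e2 e3 with a^2 + b12^2 + b13^2 + b23^2 = 1 (so R^-1 = ~R). Expanding the columns R e_j ~R gives tr M = 4a^2 - 1 and, from the antisymmetric part, M21 - M12 = -4a*b12, M13 - M31 = 4a*b13, M32 - M23 = -4a*b23.
Here tr M = -33/289, so a^2 = (1 + tr M)/4 = 64/289 and a = ±8/17. Taking a = 8/17: M21 - M12 = -480/289, M13 - M31 = 0, M32 - M23 = 0, giving b12 = 15/17, b13 = 0, b23 = 0, i.e. R = 8/17 + 15/17*e1 e2.
Its e1 e2 coefficient is already positive.
Answer: 8/17 + 15/17*e1 e2. Key observation: the double cover Spin(3) -> SO(3) sends R and -R to the same matrix (trace -33/289 here), so the stated sign of the e1 e2 coefficient is what selects one sheet.


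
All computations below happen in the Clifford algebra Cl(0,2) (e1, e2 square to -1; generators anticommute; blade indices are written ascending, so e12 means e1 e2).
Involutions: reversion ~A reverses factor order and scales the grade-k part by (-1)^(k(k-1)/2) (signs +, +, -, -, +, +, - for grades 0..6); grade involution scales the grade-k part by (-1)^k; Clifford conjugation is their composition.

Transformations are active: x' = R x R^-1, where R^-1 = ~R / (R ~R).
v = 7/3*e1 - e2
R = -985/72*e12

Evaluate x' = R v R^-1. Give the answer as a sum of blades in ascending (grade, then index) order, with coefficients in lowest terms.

~R = 985/72*e12, and R ~R = 970225/5184, so R^-1 = ~R / (970225/5184).
R v = -985/72*e1 - 6895/216*e2
Answer: -7/3*e1 + e2


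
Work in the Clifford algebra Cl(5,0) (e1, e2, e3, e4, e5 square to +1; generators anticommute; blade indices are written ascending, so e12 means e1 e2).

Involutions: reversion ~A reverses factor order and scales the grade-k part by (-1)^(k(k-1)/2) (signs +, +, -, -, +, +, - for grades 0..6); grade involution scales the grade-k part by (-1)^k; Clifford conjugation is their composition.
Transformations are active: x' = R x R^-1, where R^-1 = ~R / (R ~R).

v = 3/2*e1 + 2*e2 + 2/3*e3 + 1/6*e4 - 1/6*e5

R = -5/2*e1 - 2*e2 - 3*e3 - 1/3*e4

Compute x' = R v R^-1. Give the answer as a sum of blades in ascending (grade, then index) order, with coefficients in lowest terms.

~R = -5/2*e1 - 2*e2 - 3*e3 - 1/3*e4, and R ~R = 697/36, so R^-1 = ~R / (697/36).
R v = -353/36 - 2*e12 + 17/6*e13 + 1/12*e14 + 5/12*e15 + 14/3*e23 + 1/3*e24 + 1/3*e25 - 5/18*e34 + 1/2*e35 + 1/18*e45
Answer: 1439/1394*e1 + 18/697*e2 + 4960/2091*e3 + 715/4182*e4 + 1/6*e5


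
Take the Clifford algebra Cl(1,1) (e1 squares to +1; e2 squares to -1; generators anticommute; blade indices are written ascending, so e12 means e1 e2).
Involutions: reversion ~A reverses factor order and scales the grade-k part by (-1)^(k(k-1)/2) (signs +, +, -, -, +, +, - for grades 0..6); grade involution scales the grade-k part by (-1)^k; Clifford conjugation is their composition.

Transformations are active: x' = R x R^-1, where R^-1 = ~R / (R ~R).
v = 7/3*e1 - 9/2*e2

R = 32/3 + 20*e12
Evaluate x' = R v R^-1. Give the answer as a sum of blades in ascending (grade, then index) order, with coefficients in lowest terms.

~R = 32/3 - 20*e12, and R ~R = -2576/9, so R^-1 = ~R / (-2576/9).
R v = 1034/9*e1 - 284/3*e2
Answer: -5263/483*e1 + 3721/322*e2


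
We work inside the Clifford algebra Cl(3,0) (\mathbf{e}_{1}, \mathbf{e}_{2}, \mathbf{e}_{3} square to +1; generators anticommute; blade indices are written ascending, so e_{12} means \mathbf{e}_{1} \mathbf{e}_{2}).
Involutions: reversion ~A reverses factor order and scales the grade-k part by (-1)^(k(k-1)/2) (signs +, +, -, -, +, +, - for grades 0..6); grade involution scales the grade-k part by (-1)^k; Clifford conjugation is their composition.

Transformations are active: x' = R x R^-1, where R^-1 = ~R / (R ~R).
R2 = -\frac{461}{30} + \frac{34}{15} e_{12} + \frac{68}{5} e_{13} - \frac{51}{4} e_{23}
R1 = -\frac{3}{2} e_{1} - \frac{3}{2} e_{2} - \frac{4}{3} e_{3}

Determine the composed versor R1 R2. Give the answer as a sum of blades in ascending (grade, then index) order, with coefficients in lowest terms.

Distribute over the terms of R1 (each basis-blade product reordered to ascending indices, repeated generators contracted through their squares):
(-\frac{3}{2} e_{1}) R2 = \frac{461}{20} e_{1} - \frac{17}{5} e_{2} - \frac{102}{5} e_{3} + \frac{153}{8} e_{123}
(-\frac{3}{2} e_{2}) R2 = \frac{17}{5} e_{1} + \frac{461}{20} e_{2} + \frac{153}{8} e_{3} + \frac{102}{5} e_{123}
(-\frac{4}{3} e_{3}) R2 = \frac{272}{15} e_{1} - 17 e_{2} + \frac{922}{45} e_{3} - \frac{136}{45} e_{123}
Summing the partial products and collecting blades:
Answer: \frac{535}{12} e_{1} + \frac{53}{20} e_{2} + \frac{6917}{360} e_{3} + \frac{13141}{360} e_{123}


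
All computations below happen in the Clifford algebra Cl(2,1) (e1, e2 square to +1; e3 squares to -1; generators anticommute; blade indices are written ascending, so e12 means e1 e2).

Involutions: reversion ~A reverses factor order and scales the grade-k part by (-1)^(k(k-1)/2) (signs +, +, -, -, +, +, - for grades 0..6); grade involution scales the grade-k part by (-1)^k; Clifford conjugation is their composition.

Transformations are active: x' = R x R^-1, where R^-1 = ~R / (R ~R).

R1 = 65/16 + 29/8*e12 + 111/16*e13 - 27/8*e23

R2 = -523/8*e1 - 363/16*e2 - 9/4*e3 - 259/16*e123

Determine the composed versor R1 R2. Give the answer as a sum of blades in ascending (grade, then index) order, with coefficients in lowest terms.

Distribute over the terms of R1 (each basis-blade product reordered to ascending indices, repeated generators contracted through their squares):
(65/16) R2 = -33995/128*e1 - 23595/256*e2 - 585/64*e3 - 16835/256*e123
(29/8*e12) R2 = -10527/128*e1 + 15167/64*e2 + 7511/128*e3 - 261/32*e123
(111/16*e13) R2 = 999/64*e1 + 28749/256*e2 + 58053/128*e3 + 40293/256*e123
(-27/8*e23) R2 = 6993/128*e1 - 243/32*e2 - 9801/128*e3 + 14121/64*e123
Summing the partial products and collecting blades:
Answer: -35531/128*e1 + 31939/128*e2 + 54593/128*e3 + 38927/128*e123


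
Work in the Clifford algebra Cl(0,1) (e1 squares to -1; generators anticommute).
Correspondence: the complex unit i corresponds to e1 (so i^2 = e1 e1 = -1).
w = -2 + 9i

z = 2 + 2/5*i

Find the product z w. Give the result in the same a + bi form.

In blades: z = 2 + 2/5*e1, w = -2 + 9*e1.
Distribute z over w term by term (generator squares from the signature, products reordered to ascending indices): (2)*w = -4 + 18*e1; (2/5*e1)*w = -18/5 - 4/5*e1.
Sum: -38/5 + 86/5*e1; translating back through the correspondence:
Answer: -38/5 + 86/5*i


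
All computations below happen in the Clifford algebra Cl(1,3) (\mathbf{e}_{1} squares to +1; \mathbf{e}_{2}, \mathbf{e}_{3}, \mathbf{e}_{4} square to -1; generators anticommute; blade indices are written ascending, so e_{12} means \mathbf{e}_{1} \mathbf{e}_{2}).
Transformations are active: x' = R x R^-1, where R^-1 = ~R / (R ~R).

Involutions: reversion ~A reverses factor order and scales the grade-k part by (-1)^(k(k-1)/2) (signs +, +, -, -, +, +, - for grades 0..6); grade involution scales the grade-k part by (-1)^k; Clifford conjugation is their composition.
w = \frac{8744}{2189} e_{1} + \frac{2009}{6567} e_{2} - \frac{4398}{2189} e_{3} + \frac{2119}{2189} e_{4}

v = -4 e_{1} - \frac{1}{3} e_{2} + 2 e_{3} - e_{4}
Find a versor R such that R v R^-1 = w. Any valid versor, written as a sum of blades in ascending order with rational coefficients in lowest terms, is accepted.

Take R = v + w = -\frac{12}{2189} e_{1} - \frac{60}{2189} e_{2} - \frac{20}{2189} e_{3} - \frac{70}{2189} e_{4}. Because q(v) = q(w) = \frac{98}{9}, conjugation by R sends v exactly to w.
Answer: -\frac{12}{2189} e_{1} - \frac{60}{2189} e_{2} - \frac{20}{2189} e_{3} - \frac{70}{2189} e_{4}


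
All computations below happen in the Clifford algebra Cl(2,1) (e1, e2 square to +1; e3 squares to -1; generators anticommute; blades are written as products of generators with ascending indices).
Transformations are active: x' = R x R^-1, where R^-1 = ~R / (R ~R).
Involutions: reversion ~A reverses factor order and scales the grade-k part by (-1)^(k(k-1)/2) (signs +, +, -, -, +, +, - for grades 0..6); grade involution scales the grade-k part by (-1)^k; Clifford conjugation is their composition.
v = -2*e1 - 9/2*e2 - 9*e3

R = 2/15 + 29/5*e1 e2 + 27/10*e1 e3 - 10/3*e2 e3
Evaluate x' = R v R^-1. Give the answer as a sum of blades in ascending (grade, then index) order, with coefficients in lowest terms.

~R = 2/15 - 29/5*e1 e2 - 27/10*e1 e3 + 10/3*e2 e3, and R ~R = 4577/300, so R^-1 = ~R / (4577/300).
R v = -31/15*e1 - 19*e2 - 54/5*e3 - 2003/60*e1 e2 e3
Answer: -57778/4577*e1 - 70009/9154*e2 - 75845/4577*e3


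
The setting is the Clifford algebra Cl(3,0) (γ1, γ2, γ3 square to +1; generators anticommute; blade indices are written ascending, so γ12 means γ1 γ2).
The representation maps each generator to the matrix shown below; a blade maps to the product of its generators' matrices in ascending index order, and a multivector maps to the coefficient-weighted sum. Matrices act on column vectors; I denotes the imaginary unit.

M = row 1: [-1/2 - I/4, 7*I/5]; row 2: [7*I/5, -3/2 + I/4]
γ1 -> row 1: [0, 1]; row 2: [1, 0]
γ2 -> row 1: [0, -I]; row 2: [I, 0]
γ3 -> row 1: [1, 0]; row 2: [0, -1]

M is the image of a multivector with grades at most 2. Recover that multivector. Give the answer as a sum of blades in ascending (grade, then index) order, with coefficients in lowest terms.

Method: 1, rho(γ1), rho(γ2), rho(γ3) form a trace-orthogonal basis of the 2x2 complex matrices (tr(X Y) = 2 if X = Y, else 0), so M = m0*1 + m1*rho(γ1) + m2*rho(γ2) + m3*rho(γ3) with m0 = tr(M)/2 = -1, m1 = tr(M rho(γ1))/2 = 7*I/5, m2 = tr(M rho(γ2))/2 = 0, m3 = tr(M rho(γ3))/2 = 1/2 - I/4.
Multiplying table entries, the bivector images are rho(γ12) = I*rho(γ3), rho(γ13) = -I*rho(γ2), rho(γ23) = I*rho(γ1); with real blade coefficients the real parts of m0..m3 are the coefficients of 1, γ1, γ2, γ3 and the imaginary parts give the bivectors (γ23: Im m1, γ13: -Im m2, γ12: Im m3).
Answer: -1 + 1/2*γ3 - 1/4*γ12 + 7/5*γ23


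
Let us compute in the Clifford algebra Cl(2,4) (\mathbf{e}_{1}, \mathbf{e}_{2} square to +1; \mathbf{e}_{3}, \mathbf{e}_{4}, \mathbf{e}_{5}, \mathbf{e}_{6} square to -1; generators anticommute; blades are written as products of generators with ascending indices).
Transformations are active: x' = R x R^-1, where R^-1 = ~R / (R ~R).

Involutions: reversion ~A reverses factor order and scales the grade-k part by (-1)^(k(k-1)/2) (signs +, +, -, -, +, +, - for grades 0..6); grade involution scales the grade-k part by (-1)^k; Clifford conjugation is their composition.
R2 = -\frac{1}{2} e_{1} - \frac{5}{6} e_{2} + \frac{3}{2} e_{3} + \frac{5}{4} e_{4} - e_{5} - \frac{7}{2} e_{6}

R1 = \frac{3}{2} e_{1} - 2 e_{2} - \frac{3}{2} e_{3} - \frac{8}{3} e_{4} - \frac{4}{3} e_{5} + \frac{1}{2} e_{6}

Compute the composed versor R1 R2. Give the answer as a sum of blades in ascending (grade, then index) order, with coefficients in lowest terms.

Distribute over the terms of R1 (each basis-blade product reordered to ascending indices, repeated generators contracted through their squares):
(\frac{3}{2} e_{1}) R2 = -\frac{3}{4} - \frac{5}{4} e_{1} e_{2} + \frac{9}{4} e_{1} e_{3} + \frac{15}{8} e_{1} e_{4} - \frac{3}{2} e_{1} e_{5} - \frac{21}{4} e_{1} e_{6}
(-2 e_{2}) R2 = \frac{5}{3} - e_{1} e_{2} - 3 e_{2} e_{3} - \frac{5}{2} e_{2} e_{4} + 2 e_{2} e_{5} + 7 e_{2} e_{6}
(-\frac{3}{2} e_{3}) R2 = \frac{9}{4} - \frac{3}{4} e_{1} e_{3} - \frac{5}{4} e_{2} e_{3} - \frac{15}{8} e_{3} e_{4} + \frac{3}{2} e_{3} e_{5} + \frac{21}{4} e_{3} e_{6}
(-\frac{8}{3} e_{4}) R2 = \frac{10}{3} - \frac{4}{3} e_{1} e_{4} - \frac{20}{9} e_{2} e_{4} + 4 e_{3} e_{4} + \frac{8}{3} e_{4} e_{5} + \frac{28}{3} e_{4} e_{6}
(-\frac{4}{3} e_{5}) R2 = -\frac{4}{3} - \frac{2}{3} e_{1} e_{5} - \frac{10}{9} e_{2} e_{5} + 2 e_{3} e_{5} + \frac{5}{3} e_{4} e_{5} + \frac{14}{3} e_{5} e_{6}
(\frac{1}{2} e_{6}) R2 = \frac{7}{4} + \frac{1}{4} e_{1} e_{6} + \frac{5}{12} e_{2} e_{6} - \frac{3}{4} e_{3} e_{6} - \frac{5}{8} e_{4} e_{6} + \frac{1}{2} e_{5} e_{6}
Summing the partial products and collecting blades:
Answer: \frac{83}{12} - \frac{9}{4} e_{1} e_{2} + \frac{3}{2} e_{1} e_{3} + \frac{13}{24} e_{1} e_{4} - \frac{13}{6} e_{1} e_{5} - 5 e_{1} e_{6} - \frac{17}{4} e_{2} e_{3} - \frac{85}{18} e_{2} e_{4} + \frac{8}{9} e_{2} e_{5} + \frac{89}{12} e_{2} e_{6} + \frac{17}{8} e_{3} e_{4} + \frac{7}{2} e_{3} e_{5} + \frac{9}{2} e_{3} e_{6} + \frac{13}{3} e_{4} e_{5} + \frac{209}{24} e_{4} e_{6} + \frac{31}{6} e_{5} e_{6}
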